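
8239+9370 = 17609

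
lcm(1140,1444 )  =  21660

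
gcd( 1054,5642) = 62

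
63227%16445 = 13892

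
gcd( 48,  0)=48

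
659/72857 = 659/72857 = 0.01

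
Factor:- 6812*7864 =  - 2^5*13^1*131^1*983^1 = - 53569568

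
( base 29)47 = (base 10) 123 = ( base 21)5i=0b1111011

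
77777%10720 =2737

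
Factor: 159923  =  19^2*443^1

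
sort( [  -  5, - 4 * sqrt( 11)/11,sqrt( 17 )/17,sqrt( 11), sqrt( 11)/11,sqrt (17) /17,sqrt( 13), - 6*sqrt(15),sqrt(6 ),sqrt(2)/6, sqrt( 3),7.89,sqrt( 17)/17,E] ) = [ - 6*sqrt(15 ), - 5, - 4*sqrt ( 11)/11, sqrt( 2 ) /6,sqrt( 17)/17, sqrt ( 17 ) /17, sqrt( 17 ) /17,sqrt( 11) /11, sqrt( 3 ),sqrt( 6), E,sqrt( 11 ),sqrt(13),  7.89] 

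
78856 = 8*9857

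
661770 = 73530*9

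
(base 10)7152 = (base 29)8ei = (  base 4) 1233300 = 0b1101111110000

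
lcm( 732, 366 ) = 732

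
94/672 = 47/336= 0.14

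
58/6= 9 + 2/3 = 9.67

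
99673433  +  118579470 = 218252903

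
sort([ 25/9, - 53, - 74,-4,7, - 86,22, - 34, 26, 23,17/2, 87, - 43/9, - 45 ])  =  [ - 86, - 74, - 53, - 45  , -34,  -  43/9,-4,  25/9,7, 17/2,22,23, 26,87 ]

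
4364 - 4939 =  - 575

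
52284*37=1934508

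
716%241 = 234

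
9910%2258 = 878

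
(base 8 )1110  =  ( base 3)210122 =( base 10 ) 584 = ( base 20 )194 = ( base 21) 16h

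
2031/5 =2031/5 = 406.20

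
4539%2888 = 1651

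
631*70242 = 44322702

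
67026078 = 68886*973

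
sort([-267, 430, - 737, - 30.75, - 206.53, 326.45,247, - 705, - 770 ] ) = [-770 ,  -  737,-705, - 267, - 206.53,- 30.75,247, 326.45, 430 ] 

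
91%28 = 7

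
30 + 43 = 73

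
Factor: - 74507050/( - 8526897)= 2^1 *3^(-3)*5^2*167^1*8923^1*315811^( - 1 )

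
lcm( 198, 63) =1386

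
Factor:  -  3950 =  - 2^1*5^2*79^1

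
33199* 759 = 25198041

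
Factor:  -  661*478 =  -2^1*239^1 * 661^1 = - 315958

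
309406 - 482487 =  -173081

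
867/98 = 8 + 83/98  =  8.85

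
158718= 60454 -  - 98264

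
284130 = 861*330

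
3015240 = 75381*40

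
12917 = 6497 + 6420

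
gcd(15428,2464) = 28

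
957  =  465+492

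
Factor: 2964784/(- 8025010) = -2^3*5^(-1)*7^ ( - 1 )*114643^ (-1 )*185299^1 = -1482392/4012505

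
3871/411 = 9 + 172/411   =  9.42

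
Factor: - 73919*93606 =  - 6919261914 = - 2^1*3^1*193^1 * 383^1*15601^1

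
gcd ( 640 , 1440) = 160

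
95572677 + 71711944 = 167284621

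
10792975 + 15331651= 26124626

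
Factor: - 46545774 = -2^1*3^1*11^1*821^1*859^1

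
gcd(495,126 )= 9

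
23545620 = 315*74748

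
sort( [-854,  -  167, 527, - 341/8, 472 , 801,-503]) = [  -  854, - 503,-167, - 341/8,472,527,801]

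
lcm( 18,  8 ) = 72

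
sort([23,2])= [ 2,23]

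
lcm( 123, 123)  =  123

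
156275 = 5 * 31255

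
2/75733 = 2/75733 = 0.00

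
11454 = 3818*3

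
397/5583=397/5583 = 0.07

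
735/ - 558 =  - 245/186 = -1.32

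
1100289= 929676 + 170613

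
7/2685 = 7/2685  =  0.00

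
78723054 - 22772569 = 55950485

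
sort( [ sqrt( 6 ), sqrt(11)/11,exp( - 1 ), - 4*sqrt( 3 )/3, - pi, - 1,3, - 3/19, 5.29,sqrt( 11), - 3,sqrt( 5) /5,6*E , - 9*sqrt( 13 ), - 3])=[ - 9*sqrt( 13), - pi, - 3, - 3,-4*sqrt( 3 )/3, - 1,  -  3/19,sqrt( 11 )/11,exp( - 1), sqrt (5)/5, sqrt(6 ), 3  ,  sqrt(11),5.29  ,  6*E]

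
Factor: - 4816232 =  - 2^3*602029^1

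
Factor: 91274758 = 2^1 * 45637379^1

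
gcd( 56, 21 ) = 7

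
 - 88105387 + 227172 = -87878215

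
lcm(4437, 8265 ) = 421515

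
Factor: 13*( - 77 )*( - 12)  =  12012 = 2^2 * 3^1*7^1*11^1*13^1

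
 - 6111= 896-7007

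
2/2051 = 2/2051 = 0.00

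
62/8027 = 62/8027 = 0.01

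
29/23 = 29/23  =  1.26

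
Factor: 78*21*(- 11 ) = - 18018 = - 2^1 * 3^2 *7^1*11^1*13^1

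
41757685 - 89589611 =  - 47831926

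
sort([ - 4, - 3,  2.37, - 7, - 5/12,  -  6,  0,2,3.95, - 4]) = [ - 7, - 6,-4,  -  4,- 3,  -  5/12,0,2, 2.37,3.95] 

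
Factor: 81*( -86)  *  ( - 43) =2^1*3^4*43^2 = 299538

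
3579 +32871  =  36450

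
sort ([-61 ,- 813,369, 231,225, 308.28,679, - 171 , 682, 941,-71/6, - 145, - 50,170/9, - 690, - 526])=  [ - 813,-690, - 526, - 171,-145 , - 61,-50, - 71/6 , 170/9,225,231, 308.28,369, 679,682,  941]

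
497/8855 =71/1265=0.06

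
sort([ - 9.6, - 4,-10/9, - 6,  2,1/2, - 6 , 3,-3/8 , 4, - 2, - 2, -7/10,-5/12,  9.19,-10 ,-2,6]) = [-10,-9.6, - 6, - 6,- 4,-2, - 2, - 2, - 10/9, -7/10, - 5/12 , - 3/8,1/2 , 2,  3,  4,6, 9.19] 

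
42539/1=42539  =  42539.00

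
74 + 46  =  120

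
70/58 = 35/29 = 1.21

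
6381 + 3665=10046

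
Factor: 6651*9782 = 65060082 = 2^1 * 3^2 * 67^1 * 73^1 * 739^1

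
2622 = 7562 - 4940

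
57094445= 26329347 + 30765098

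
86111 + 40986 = 127097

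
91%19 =15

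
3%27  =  3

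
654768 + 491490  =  1146258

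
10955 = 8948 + 2007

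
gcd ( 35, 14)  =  7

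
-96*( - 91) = 8736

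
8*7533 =60264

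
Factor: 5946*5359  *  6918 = 2^2*3^2 * 23^1* 233^1*991^1*1153^1 = 220439399652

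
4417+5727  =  10144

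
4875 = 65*75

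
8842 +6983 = 15825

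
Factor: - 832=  - 2^6*13^1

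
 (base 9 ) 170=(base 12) 100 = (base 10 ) 144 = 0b10010000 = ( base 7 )264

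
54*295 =15930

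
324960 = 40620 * 8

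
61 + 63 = 124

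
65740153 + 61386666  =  127126819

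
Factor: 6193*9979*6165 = 3^2*5^1*11^1*17^1*137^1*563^1*587^1=   380996673255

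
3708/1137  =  1236/379 = 3.26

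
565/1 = 565 = 565.00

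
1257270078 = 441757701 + 815512377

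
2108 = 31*68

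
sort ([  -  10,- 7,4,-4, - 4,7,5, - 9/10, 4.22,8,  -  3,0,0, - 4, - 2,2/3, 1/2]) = [ - 10, - 7, - 4,  -  4, - 4,-3,-2, - 9/10,  0, 0, 1/2,  2/3,4,4.22,  5, 7, 8 ]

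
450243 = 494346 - 44103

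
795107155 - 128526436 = 666580719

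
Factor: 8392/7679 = 2^3*7^( - 1 )*1049^1*1097^( - 1)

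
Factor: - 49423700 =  - 2^2 * 5^2*494237^1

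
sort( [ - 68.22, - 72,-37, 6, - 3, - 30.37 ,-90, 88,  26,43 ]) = [-90, - 72, - 68.22,-37, - 30.37, - 3, 6, 26, 43,88 ] 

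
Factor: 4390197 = 3^1 * 7^1*19^1*11003^1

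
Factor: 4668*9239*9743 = 2^2*3^1*389^1*9239^1*9743^1 = 420192713436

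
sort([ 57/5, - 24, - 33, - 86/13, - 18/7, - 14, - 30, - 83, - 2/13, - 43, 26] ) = [  -  83, - 43, - 33, - 30, - 24,  -  14,-86/13, - 18/7, - 2/13,57/5, 26 ]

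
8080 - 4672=3408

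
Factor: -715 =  - 5^1*11^1*13^1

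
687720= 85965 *8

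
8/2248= 1/281 = 0.00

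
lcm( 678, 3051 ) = 6102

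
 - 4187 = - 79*53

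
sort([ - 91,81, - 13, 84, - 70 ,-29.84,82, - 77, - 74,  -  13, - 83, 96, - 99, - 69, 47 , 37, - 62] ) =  [-99, - 91,  -  83, - 77,-74, - 70, - 69, - 62, - 29.84, -13, - 13,37, 47, 81, 82,84,96 ]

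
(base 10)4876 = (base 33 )4fp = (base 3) 20200121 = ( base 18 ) F0G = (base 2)1001100001100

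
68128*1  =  68128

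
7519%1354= 749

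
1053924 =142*7422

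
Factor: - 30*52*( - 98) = 152880 = 2^4*3^1*5^1*7^2*13^1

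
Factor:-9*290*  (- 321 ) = 837810 = 2^1*3^3 * 5^1*29^1*107^1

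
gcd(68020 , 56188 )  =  4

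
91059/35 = 2601 + 24/35= 2601.69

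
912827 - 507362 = 405465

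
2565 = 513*5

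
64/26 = 2 + 6/13 = 2.46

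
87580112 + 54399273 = 141979385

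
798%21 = 0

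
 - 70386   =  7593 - 77979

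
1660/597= 2 + 466/597 = 2.78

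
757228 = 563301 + 193927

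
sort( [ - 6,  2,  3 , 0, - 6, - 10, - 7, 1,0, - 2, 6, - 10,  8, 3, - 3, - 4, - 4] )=[ - 10, - 10, - 7, - 6, - 6, - 4, - 4, - 3, - 2, 0, 0, 1, 2,  3, 3, 6,8] 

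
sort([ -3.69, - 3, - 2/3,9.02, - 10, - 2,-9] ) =[-10,  -  9,  -  3.69,-3,-2, - 2/3,9.02] 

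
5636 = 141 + 5495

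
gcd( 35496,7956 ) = 612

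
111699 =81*1379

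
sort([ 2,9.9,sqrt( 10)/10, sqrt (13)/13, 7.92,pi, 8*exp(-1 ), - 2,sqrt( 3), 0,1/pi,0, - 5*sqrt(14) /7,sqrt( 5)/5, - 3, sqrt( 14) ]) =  [ - 3,  -  5*sqrt( 14)/7,- 2,0, 0,sqrt ( 13)/13,sqrt(10)/10, 1/pi,  sqrt (5)/5, sqrt(3),2, 8*exp( - 1 ),pi,sqrt(14),7.92,9.9]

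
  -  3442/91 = -38 + 16/91 = -  37.82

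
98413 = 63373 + 35040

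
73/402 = 73/402 = 0.18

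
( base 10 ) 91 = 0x5B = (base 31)2T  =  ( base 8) 133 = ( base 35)2L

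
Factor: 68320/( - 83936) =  - 35/43 = -5^1*7^1*43^(-1 )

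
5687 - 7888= - 2201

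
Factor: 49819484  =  2^2 * 11^1 * 13^1*251^1 * 347^1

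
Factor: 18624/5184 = 3^(  -  3) *97^1= 97/27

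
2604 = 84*31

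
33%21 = 12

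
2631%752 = 375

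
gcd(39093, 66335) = 1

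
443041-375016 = 68025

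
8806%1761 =1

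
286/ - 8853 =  - 1  +  659/681 = - 0.03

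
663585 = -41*( -16185 )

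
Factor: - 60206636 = -2^2*7^1*127^1 * 16931^1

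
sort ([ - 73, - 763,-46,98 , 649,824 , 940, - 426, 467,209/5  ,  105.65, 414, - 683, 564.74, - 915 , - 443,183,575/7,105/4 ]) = [ - 915, - 763,- 683, - 443, - 426, - 73 , - 46  ,  105/4, 209/5, 575/7, 98,105.65,183,414,467,564.74,649, 824, 940]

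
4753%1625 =1503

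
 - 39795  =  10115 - 49910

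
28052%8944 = 1220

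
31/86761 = 31/86761 = 0.00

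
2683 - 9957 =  - 7274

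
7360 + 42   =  7402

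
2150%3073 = 2150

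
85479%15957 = 5694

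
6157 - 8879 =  - 2722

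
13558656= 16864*804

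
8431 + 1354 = 9785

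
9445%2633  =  1546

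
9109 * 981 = 8935929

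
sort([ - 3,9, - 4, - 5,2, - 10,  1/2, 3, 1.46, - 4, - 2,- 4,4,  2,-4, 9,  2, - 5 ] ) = [ - 10,-5, - 5, - 4, - 4, - 4, - 4,  -  3, - 2, 1/2, 1.46, 2,2 , 2,3, 4, 9,9]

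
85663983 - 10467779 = 75196204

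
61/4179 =61/4179 = 0.01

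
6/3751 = 6/3751 = 0.00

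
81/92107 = 81/92107 =0.00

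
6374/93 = 6374/93 = 68.54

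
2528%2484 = 44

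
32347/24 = 1347 + 19/24 =1347.79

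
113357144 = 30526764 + 82830380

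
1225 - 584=641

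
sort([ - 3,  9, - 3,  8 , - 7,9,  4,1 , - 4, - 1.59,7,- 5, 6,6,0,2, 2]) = [ - 7, - 5, - 4, - 3, - 3 , - 1.59, 0 , 1  ,  2,2,4,6,6,7,8, 9,9 ]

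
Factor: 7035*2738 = 19261830 =2^1*3^1 * 5^1*7^1*37^2* 67^1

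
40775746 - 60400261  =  -19624515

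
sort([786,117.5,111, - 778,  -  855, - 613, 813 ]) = [ - 855,- 778,-613 , 111, 117.5, 786,813] 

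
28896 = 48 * 602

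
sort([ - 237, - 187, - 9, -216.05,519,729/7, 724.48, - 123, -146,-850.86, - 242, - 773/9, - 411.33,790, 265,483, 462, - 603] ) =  [ - 850.86, - 603,-411.33, -242 , - 237, - 216.05, - 187, - 146,-123, - 773/9, - 9,729/7,265,462,483,519,724.48, 790] 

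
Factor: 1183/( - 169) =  - 7= - 7^1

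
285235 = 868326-583091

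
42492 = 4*10623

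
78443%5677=4642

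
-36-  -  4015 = 3979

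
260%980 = 260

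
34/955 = 34/955 = 0.04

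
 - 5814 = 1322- 7136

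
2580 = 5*516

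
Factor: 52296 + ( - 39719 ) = 12577 = 12577^1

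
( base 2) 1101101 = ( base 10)109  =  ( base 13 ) 85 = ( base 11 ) 9A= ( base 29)3m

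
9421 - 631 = 8790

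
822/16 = 411/8 = 51.38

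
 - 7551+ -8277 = -15828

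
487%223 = 41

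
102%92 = 10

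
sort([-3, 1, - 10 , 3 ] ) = [ - 10,  -  3, 1, 3] 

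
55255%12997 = 3267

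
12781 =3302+9479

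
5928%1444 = 152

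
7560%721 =350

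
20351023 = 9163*2221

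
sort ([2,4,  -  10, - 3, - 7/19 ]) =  [-10, - 3,-7/19, 2, 4]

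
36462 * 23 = 838626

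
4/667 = 4/667 = 0.01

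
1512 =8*189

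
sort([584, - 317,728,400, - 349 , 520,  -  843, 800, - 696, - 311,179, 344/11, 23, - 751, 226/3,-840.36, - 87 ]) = [ -843, - 840.36, - 751 , - 696, - 349, - 317, - 311 , - 87,23, 344/11,226/3,179, 400, 520,  584,728,800] 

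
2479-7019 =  - 4540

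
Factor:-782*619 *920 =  - 445333360  =  - 2^4*5^1*17^1 * 23^2*619^1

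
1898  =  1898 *1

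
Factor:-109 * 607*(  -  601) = 109^1 * 601^1 * 607^1 = 39763963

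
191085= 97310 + 93775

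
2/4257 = 2/4257 = 0.00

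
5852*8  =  46816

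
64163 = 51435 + 12728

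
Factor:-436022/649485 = - 2^1*3^( - 3) * 5^( - 1 )*17^( - 1) * 283^(  -  1)*311^1*701^1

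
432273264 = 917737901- 485464637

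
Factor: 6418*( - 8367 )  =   - 2^1 * 3^1*2789^1*3209^1  =  - 53699406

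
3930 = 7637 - 3707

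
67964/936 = 72 + 11/18 = 72.61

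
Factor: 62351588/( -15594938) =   -  2^1*13^1*281^(-1)*27749^( - 1 )*1199069^1 = - 31175794/7797469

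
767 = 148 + 619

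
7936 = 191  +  7745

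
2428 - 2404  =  24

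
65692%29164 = 7364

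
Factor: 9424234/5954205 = 2^1*3^(  -  1)* 5^( - 1)*396947^( - 1)*4712117^1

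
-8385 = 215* ( - 39 ) 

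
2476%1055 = 366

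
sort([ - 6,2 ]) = [-6,2 ] 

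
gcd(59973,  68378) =1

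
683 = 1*683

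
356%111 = 23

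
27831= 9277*3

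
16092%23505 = 16092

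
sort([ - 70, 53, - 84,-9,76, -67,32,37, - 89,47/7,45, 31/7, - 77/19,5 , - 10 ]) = [ - 89, - 84, - 70, - 67, - 10, - 9,-77/19, 31/7,5,47/7, 32 , 37,45, 53,76 ] 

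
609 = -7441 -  - 8050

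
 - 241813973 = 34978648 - 276792621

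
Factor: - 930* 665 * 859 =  -2^1*3^1*5^2 *7^1*19^1*31^1*859^1 = -531248550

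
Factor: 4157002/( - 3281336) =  - 39217/30956 = - 2^( - 2 )*71^( - 1)*109^ ( - 1)*39217^1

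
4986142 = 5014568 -28426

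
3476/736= 869/184 = 4.72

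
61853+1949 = 63802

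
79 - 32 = 47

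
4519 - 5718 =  -1199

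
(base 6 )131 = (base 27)21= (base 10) 55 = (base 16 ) 37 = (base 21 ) 2d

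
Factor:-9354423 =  - 3^1 * 13^1 * 239857^1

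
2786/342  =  1393/171  =  8.15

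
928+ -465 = 463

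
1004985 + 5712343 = 6717328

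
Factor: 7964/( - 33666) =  - 2^1*3^( - 1 )*11^1 * 31^( - 1) = -  22/93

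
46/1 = 46  =  46.00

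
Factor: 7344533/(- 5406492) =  - 2^ (  -  2 )*3^(  -  1 )*13^(- 1)* 4951^ (-1 )*1049219^1  =  - 1049219/772356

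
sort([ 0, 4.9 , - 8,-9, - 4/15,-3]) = [-9, - 8, - 3, - 4/15, 0 , 4.9]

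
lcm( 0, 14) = 0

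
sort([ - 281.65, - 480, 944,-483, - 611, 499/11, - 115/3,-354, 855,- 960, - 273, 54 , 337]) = [-960, - 611, - 483, - 480, -354, - 281.65, - 273, - 115/3, 499/11, 54,  337, 855 , 944]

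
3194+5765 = 8959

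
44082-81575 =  - 37493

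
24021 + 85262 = 109283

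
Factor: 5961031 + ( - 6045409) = -84378 =- 2^1*3^1*7^3*41^1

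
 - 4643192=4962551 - 9605743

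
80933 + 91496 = 172429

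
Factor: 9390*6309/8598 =9873585/1433 = 3^2*5^1*313^1 * 701^1*1433^( - 1)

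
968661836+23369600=992031436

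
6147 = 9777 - 3630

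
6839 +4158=10997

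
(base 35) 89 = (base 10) 289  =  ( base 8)441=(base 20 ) E9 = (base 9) 351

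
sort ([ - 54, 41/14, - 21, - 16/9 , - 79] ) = [ - 79,  -  54, - 21,-16/9, 41/14]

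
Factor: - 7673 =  -7673^1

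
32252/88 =733/2 =366.50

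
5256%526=522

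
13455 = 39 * 345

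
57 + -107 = -50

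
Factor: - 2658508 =  -  2^2*47^1*79^1*179^1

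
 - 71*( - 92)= 6532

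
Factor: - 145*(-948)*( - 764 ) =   -  105019440 = -  2^4*3^1*5^1*29^1*79^1 * 191^1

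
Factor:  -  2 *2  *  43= - 172 =- 2^2* 43^1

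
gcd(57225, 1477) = 7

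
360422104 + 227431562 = 587853666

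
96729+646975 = 743704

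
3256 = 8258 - 5002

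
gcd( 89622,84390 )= 6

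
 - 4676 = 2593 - 7269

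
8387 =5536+2851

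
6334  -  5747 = 587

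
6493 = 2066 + 4427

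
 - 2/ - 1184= 1/592=0.00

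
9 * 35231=317079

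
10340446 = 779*13274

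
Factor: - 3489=- 3^1*1163^1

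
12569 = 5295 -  - 7274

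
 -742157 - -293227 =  -448930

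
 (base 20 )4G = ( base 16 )60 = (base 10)96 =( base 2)1100000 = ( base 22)48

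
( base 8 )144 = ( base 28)3g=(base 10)100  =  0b1100100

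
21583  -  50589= -29006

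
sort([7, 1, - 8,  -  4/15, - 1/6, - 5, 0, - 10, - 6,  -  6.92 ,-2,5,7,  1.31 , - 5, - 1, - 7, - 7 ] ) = [ - 10, - 8, - 7, - 7, - 6.92, - 6 , - 5, - 5, - 2 , - 1, - 4/15 , - 1/6,0,1,1.31, 5,  7, 7] 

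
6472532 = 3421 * 1892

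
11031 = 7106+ 3925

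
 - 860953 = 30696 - 891649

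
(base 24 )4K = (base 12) 98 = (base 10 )116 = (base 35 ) 3b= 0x74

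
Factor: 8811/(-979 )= - 9 = - 3^2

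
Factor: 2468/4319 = 2^2 * 7^( - 1) = 4/7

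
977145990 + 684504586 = 1661650576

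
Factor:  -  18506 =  - 2^1 * 19^1*487^1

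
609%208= 193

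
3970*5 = 19850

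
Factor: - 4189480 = - 2^3*5^1*17^1*61^1*101^1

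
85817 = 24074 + 61743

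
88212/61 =1446 + 6/61 = 1446.10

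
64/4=16 = 16.00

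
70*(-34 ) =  - 2380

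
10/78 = 5/39 = 0.13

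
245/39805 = 49/7961=0.01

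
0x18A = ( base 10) 394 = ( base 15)1B4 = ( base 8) 612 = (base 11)329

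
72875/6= 72875/6 = 12145.83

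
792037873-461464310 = 330573563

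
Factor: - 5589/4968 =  - 2^(-3)*3^2 = -9/8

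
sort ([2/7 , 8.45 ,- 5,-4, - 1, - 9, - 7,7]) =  [ - 9, - 7, -5, - 4 , - 1, 2/7, 7,8.45] 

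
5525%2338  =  849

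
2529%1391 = 1138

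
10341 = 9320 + 1021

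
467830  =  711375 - 243545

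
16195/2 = 8097  +  1/2=8097.50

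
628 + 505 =1133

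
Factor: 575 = 5^2*23^1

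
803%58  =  49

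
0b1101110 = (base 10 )110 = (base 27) 42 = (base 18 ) 62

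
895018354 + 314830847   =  1209849201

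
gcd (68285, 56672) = 7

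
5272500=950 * 5550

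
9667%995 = 712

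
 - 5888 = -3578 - 2310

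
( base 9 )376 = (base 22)E4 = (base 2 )100111000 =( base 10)312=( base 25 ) cc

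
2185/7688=2185/7688  =  0.28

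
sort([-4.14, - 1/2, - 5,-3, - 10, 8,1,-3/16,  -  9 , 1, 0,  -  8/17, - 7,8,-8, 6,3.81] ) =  [-10, - 9, - 8, - 7,-5,  -  4.14, - 3, - 1/2, - 8/17 ,-3/16, 0,1,1,3.81,6,8, 8 ] 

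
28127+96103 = 124230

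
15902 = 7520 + 8382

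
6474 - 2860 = 3614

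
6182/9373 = 6182/9373 = 0.66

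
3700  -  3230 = 470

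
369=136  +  233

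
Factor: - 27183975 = - 3^1*  5^2*7^2*13^1*569^1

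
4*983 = 3932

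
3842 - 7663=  - 3821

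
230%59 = 53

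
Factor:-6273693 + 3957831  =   - 2315862 = -  2^1*3^2*128659^1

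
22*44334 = 975348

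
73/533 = 73/533 = 0.14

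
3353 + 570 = 3923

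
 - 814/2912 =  - 1+1049/1456 = -0.28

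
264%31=16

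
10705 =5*2141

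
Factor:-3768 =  - 2^3*3^1*157^1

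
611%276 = 59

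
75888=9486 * 8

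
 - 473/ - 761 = 473/761 = 0.62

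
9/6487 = 9/6487 = 0.00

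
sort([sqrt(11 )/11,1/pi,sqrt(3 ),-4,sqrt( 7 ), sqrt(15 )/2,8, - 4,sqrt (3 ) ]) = [ - 4, - 4, sqrt (11) /11, 1/pi, sqrt(3),sqrt (3 ), sqrt ( 15)/2, sqrt(7 ),8 ] 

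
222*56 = 12432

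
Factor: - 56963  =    -  56963^1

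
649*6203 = 4025747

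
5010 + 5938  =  10948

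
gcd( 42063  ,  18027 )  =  6009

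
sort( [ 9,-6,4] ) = [  -  6,4, 9 ]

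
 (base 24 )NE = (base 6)2342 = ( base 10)566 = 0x236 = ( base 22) 13G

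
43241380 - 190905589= -147664209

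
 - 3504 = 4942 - 8446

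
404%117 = 53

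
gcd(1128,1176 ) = 24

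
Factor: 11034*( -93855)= -1035596070 = - 2^1*3^3*5^1*613^1 * 6257^1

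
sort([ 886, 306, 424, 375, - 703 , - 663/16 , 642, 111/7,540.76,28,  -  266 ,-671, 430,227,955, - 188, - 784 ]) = [ - 784 , - 703, - 671, - 266, - 188, - 663/16,111/7,28, 227,306,375, 424, 430,540.76, 642 , 886, 955 ] 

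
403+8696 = 9099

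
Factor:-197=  - 197^1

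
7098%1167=96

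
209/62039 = 209/62039 = 0.00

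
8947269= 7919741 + 1027528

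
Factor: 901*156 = 140556 = 2^2*3^1*13^1*17^1*53^1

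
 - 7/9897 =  - 1 + 9890/9897 = - 0.00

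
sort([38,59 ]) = [ 38, 59] 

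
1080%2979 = 1080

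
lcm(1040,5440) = 70720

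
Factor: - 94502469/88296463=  - 3^1*23^1*31^ ( - 1)*53^(- 1 ) * 61^( -1)*211^1*881^ ( - 1 )*  6491^1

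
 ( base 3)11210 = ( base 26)4P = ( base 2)10000001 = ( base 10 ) 129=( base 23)5e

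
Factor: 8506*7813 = 66457378 = 2^1*13^1*601^1*4253^1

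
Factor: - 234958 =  - 2^1*29^1*4051^1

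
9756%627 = 351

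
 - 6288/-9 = 698 + 2/3 = 698.67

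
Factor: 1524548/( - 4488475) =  - 2^2* 5^ ( - 2)*29^( - 1)*37^1* 41^( - 1)*151^(  -  1)*10301^1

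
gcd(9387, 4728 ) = 3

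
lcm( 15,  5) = 15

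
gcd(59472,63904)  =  16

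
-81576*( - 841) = 68605416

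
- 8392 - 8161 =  - 16553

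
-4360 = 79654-84014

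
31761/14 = 31761/14 = 2268.64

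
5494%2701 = 92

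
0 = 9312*0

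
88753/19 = 88753/19= 4671.21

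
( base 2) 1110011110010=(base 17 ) 18AF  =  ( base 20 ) IAA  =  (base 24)cki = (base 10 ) 7410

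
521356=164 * 3179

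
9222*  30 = 276660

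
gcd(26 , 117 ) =13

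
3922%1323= 1276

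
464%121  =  101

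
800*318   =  254400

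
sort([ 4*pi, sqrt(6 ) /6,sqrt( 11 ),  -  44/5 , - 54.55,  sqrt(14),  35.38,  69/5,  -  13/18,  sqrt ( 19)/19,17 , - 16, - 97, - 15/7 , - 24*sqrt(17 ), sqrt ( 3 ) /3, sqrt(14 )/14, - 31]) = [ - 24 * sqrt(17 ), - 97, - 54.55, - 31,-16, - 44/5, - 15/7, - 13/18,sqrt( 19) /19,sqrt(14)/14,sqrt( 6 ) /6, sqrt (3) /3, sqrt(11), sqrt(14),  4*pi,  69/5 , 17,35.38 ]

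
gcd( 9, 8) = 1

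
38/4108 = 19/2054 = 0.01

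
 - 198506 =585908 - 784414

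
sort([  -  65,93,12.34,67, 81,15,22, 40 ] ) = [ - 65, 12.34,  15, 22 , 40,  67 , 81,93 ]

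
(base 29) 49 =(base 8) 175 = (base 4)1331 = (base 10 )125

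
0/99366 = 0 = 0.00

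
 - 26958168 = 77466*( - 348 ) 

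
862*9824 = 8468288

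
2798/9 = 2798/9 = 310.89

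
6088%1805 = 673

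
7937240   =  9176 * 865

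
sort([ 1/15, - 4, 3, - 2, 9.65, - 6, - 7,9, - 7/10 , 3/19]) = [ - 7, - 6,- 4, - 2, - 7/10, 1/15, 3/19, 3,9,9.65] 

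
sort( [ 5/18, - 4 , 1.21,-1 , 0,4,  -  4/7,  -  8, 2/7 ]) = [ - 8,-4, -1, - 4/7, 0,5/18, 2/7,1.21,4]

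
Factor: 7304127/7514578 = 2^(-1 )*3^1*17^( - 2) * 31^1 * 13001^( -1 )  *  78539^1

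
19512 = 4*4878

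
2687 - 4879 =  - 2192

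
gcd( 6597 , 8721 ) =9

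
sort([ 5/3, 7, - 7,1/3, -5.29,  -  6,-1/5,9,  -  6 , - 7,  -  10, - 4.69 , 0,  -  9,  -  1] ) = [  -  10, - 9,  -  7, - 7 ,-6,- 6 , - 5.29, - 4.69, - 1, - 1/5,0,1/3,5/3,7,9]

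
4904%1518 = 350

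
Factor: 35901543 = 3^1*97^1 * 123373^1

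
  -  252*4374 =-1102248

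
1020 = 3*340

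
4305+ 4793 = 9098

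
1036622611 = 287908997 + 748713614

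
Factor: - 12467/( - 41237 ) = 13/43 = 13^1 *43^(- 1) 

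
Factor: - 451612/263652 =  - 3^(  -  1)*7^1 * 127^1*173^( - 1)  =  - 889/519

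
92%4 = 0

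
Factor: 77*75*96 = 554400= 2^5*3^2*5^2*7^1*11^1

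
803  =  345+458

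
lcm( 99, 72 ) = 792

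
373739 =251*1489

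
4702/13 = 361 +9/13 = 361.69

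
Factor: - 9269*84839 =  - 786372691 = - 13^1*23^1*31^1 * 43^1*1973^1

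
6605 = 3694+2911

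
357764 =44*8131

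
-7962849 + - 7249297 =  - 15212146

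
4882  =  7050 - 2168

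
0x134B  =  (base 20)C6J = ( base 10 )4939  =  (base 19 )DCI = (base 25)7me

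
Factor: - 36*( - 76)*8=21888 = 2^7*3^2*19^1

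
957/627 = 1 + 10/19 = 1.53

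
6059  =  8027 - 1968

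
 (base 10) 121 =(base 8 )171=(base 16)79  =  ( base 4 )1321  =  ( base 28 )49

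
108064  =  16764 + 91300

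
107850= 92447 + 15403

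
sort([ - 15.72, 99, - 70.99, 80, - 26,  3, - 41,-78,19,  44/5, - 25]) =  [-78, - 70.99, - 41,  -  26, - 25, - 15.72 , 3, 44/5,19,80,99] 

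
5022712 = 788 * 6374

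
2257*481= 1085617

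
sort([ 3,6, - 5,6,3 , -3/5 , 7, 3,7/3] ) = [ - 5, - 3/5,  7/3, 3,3,3,  6 , 6, 7]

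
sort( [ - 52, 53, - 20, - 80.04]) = [ - 80.04, - 52, - 20,53]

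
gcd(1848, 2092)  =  4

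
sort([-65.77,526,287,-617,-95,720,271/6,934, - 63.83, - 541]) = [ - 617, - 541, - 95 , - 65.77, - 63.83,271/6,287,526,720, 934]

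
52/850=26/425 = 0.06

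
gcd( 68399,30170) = 1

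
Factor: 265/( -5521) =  - 5^1*53^1*5521^( - 1)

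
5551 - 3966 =1585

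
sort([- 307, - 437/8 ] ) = [ - 307,-437/8 ]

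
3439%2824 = 615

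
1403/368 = 3 + 13/16 = 3.81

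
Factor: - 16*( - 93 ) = 2^4*3^1*31^1=1488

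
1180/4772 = 295/1193=0.25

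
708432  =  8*88554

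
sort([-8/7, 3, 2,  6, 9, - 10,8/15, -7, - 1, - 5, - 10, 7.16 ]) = [ - 10,-10  , - 7,-5, - 8/7, - 1 , 8/15,2,3, 6,7.16, 9 ]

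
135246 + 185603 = 320849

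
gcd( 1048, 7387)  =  1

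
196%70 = 56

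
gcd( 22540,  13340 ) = 460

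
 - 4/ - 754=2/377 = 0.01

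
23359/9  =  23359/9 = 2595.44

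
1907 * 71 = 135397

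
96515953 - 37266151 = 59249802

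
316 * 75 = 23700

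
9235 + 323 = 9558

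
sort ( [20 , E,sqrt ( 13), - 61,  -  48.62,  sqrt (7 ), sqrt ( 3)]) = [ - 61, - 48.62, sqrt ( 3 ), sqrt(7 ),E,sqrt(13 ), 20]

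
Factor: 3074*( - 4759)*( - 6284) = 2^3*29^1*53^1*1571^1*4759^1 = 91929679144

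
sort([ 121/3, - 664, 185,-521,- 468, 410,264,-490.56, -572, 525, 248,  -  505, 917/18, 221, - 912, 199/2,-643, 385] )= [-912,-664, - 643, - 572,  -  521,- 505, - 490.56, - 468, 121/3,917/18 , 199/2, 185, 221, 248, 264,385, 410,525 ] 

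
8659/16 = 8659/16 = 541.19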